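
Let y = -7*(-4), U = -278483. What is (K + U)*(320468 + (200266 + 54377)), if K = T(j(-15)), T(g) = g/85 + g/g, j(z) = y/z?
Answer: -204201544518158/1275 ≈ -1.6016e+11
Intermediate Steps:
y = 28
j(z) = 28/z
T(g) = 1 + g/85 (T(g) = g*(1/85) + 1 = g/85 + 1 = 1 + g/85)
K = 1247/1275 (K = 1 + (28/(-15))/85 = 1 + (28*(-1/15))/85 = 1 + (1/85)*(-28/15) = 1 - 28/1275 = 1247/1275 ≈ 0.97804)
(K + U)*(320468 + (200266 + 54377)) = (1247/1275 - 278483)*(320468 + (200266 + 54377)) = -355064578*(320468 + 254643)/1275 = -355064578/1275*575111 = -204201544518158/1275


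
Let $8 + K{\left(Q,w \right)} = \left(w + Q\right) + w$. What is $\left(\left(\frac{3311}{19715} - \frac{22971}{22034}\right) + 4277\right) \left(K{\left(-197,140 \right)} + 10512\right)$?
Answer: $\frac{19665884043404073}{434400310} \approx 4.5271 \cdot 10^{7}$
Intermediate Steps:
$K{\left(Q,w \right)} = -8 + Q + 2 w$ ($K{\left(Q,w \right)} = -8 + \left(\left(w + Q\right) + w\right) = -8 + \left(\left(Q + w\right) + w\right) = -8 + \left(Q + 2 w\right) = -8 + Q + 2 w$)
$\left(\left(\frac{3311}{19715} - \frac{22971}{22034}\right) + 4277\right) \left(K{\left(-197,140 \right)} + 10512\right) = \left(\left(\frac{3311}{19715} - \frac{22971}{22034}\right) + 4277\right) \left(\left(-8 - 197 + 2 \cdot 140\right) + 10512\right) = \left(\left(3311 \cdot \frac{1}{19715} - \frac{22971}{22034}\right) + 4277\right) \left(\left(-8 - 197 + 280\right) + 10512\right) = \left(\left(\frac{3311}{19715} - \frac{22971}{22034}\right) + 4277\right) \left(75 + 10512\right) = \left(- \frac{379918691}{434400310} + 4277\right) 10587 = \frac{1857550207179}{434400310} \cdot 10587 = \frac{19665884043404073}{434400310}$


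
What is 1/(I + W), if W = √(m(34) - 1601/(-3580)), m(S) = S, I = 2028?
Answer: 2420080/4907881133 - 2*√110372295/14723643399 ≈ 0.00049167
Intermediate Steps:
W = √110372295/1790 (W = √(34 - 1601/(-3580)) = √(34 - 1601*(-1/3580)) = √(34 + 1601/3580) = √(123321/3580) = √110372295/1790 ≈ 5.8692)
1/(I + W) = 1/(2028 + √110372295/1790)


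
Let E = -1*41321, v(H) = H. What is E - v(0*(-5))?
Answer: -41321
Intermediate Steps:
E = -41321
E - v(0*(-5)) = -41321 - 0*(-5) = -41321 - 1*0 = -41321 + 0 = -41321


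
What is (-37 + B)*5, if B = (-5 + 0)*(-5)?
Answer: -60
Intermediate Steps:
B = 25 (B = -5*(-5) = 25)
(-37 + B)*5 = (-37 + 25)*5 = -12*5 = -60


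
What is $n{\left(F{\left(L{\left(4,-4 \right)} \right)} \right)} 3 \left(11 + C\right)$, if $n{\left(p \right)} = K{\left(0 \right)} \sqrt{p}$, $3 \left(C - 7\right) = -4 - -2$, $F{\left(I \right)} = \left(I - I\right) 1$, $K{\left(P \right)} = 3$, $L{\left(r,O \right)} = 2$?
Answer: $0$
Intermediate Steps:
$F{\left(I \right)} = 0$ ($F{\left(I \right)} = 0 \cdot 1 = 0$)
$C = \frac{19}{3}$ ($C = 7 + \frac{-4 - -2}{3} = 7 + \frac{-4 + 2}{3} = 7 + \frac{1}{3} \left(-2\right) = 7 - \frac{2}{3} = \frac{19}{3} \approx 6.3333$)
$n{\left(p \right)} = 3 \sqrt{p}$
$n{\left(F{\left(L{\left(4,-4 \right)} \right)} \right)} 3 \left(11 + C\right) = 3 \sqrt{0} \cdot 3 \left(11 + \frac{19}{3}\right) = 3 \cdot 0 \cdot 3 \cdot \frac{52}{3} = 0 \cdot 52 = 0$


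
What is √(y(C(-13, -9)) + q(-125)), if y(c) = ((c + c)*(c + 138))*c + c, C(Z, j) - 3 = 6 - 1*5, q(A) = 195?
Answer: 3*√527 ≈ 68.869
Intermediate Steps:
C(Z, j) = 4 (C(Z, j) = 3 + (6 - 1*5) = 3 + (6 - 5) = 3 + 1 = 4)
y(c) = c + 2*c²*(138 + c) (y(c) = ((2*c)*(138 + c))*c + c = (2*c*(138 + c))*c + c = 2*c²*(138 + c) + c = c + 2*c²*(138 + c))
√(y(C(-13, -9)) + q(-125)) = √(4*(1 + 2*4² + 276*4) + 195) = √(4*(1 + 2*16 + 1104) + 195) = √(4*(1 + 32 + 1104) + 195) = √(4*1137 + 195) = √(4548 + 195) = √4743 = 3*√527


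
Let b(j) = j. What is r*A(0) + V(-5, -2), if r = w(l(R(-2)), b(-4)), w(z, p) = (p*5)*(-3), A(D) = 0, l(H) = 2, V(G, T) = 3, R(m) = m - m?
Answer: 3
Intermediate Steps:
R(m) = 0
w(z, p) = -15*p (w(z, p) = (5*p)*(-3) = -15*p)
r = 60 (r = -15*(-4) = 60)
r*A(0) + V(-5, -2) = 60*0 + 3 = 0 + 3 = 3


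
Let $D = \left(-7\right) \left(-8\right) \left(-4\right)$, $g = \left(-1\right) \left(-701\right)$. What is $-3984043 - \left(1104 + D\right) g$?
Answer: $-4600923$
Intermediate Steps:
$g = 701$
$D = -224$ ($D = 56 \left(-4\right) = -224$)
$-3984043 - \left(1104 + D\right) g = -3984043 - \left(1104 - 224\right) 701 = -3984043 - 880 \cdot 701 = -3984043 - 616880 = -4600923$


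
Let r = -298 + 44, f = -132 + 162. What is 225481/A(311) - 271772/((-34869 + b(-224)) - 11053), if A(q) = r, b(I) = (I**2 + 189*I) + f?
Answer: -2127743231/2416302 ≈ -880.58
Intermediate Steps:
f = 30
r = -254
b(I) = 30 + I**2 + 189*I (b(I) = (I**2 + 189*I) + 30 = 30 + I**2 + 189*I)
A(q) = -254
225481/A(311) - 271772/((-34869 + b(-224)) - 11053) = 225481/(-254) - 271772/((-34869 + (30 + (-224)**2 + 189*(-224))) - 11053) = 225481*(-1/254) - 271772/((-34869 + (30 + 50176 - 42336)) - 11053) = -225481/254 - 271772/((-34869 + 7870) - 11053) = -225481/254 - 271772/(-26999 - 11053) = -225481/254 - 271772/(-38052) = -225481/254 - 271772*(-1/38052) = -225481/254 + 67943/9513 = -2127743231/2416302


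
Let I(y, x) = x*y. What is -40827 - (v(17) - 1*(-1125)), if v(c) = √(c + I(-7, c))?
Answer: -41952 - I*√102 ≈ -41952.0 - 10.1*I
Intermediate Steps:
v(c) = √6*√(-c) (v(c) = √(c + c*(-7)) = √(c - 7*c) = √(-6*c) = √6*√(-c))
-40827 - (v(17) - 1*(-1125)) = -40827 - (√6*√(-1*17) - 1*(-1125)) = -40827 - (√6*√(-17) + 1125) = -40827 - (√6*(I*√17) + 1125) = -40827 - (I*√102 + 1125) = -40827 - (1125 + I*√102) = -40827 + (-1125 - I*√102) = -41952 - I*√102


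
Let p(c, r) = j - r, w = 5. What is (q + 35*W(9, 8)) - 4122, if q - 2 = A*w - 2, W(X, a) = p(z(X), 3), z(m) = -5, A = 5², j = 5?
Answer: -3927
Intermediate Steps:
A = 25
p(c, r) = 5 - r
W(X, a) = 2 (W(X, a) = 5 - 1*3 = 5 - 3 = 2)
q = 125 (q = 2 + (25*5 - 2) = 2 + (125 - 2) = 2 + 123 = 125)
(q + 35*W(9, 8)) - 4122 = (125 + 35*2) - 4122 = (125 + 70) - 4122 = 195 - 4122 = -3927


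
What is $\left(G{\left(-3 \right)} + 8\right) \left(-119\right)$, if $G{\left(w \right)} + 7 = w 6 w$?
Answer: $-6545$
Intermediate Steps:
$G{\left(w \right)} = -7 + 6 w^{2}$ ($G{\left(w \right)} = -7 + w 6 w = -7 + 6 w w = -7 + 6 w^{2}$)
$\left(G{\left(-3 \right)} + 8\right) \left(-119\right) = \left(\left(-7 + 6 \left(-3\right)^{2}\right) + 8\right) \left(-119\right) = \left(\left(-7 + 6 \cdot 9\right) + 8\right) \left(-119\right) = \left(\left(-7 + 54\right) + 8\right) \left(-119\right) = \left(47 + 8\right) \left(-119\right) = 55 \left(-119\right) = -6545$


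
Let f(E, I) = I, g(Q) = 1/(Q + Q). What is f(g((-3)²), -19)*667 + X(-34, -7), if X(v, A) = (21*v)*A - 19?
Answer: -7694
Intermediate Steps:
g(Q) = 1/(2*Q)
X(v, A) = -19 + 21*A*v (X(v, A) = 21*A*v - 19 = -19 + 21*A*v)
f(g((-3)²), -19)*667 + X(-34, -7) = -19*667 + (-19 + 21*(-7)*(-34)) = -12673 + (-19 + 4998) = -12673 + 4979 = -7694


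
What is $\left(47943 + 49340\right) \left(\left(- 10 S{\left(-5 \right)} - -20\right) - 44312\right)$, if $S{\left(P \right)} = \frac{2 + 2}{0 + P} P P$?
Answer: $-4289402036$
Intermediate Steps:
$S{\left(P \right)} = 4 P$ ($S{\left(P \right)} = \frac{4}{P} P P = 4 P$)
$\left(47943 + 49340\right) \left(\left(- 10 S{\left(-5 \right)} - -20\right) - 44312\right) = \left(47943 + 49340\right) \left(\left(- 10 \cdot 4 \left(-5\right) - -20\right) - 44312\right) = 97283 \left(\left(\left(-10\right) \left(-20\right) + 20\right) - 44312\right) = 97283 \left(\left(200 + 20\right) - 44312\right) = 97283 \left(220 - 44312\right) = 97283 \left(-44092\right) = -4289402036$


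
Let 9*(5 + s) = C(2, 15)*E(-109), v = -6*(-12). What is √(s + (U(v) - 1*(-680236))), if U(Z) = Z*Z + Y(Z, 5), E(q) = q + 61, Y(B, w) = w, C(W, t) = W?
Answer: 2*√1542171/3 ≈ 827.89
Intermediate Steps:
v = 72
E(q) = 61 + q
U(Z) = 5 + Z² (U(Z) = Z*Z + 5 = Z² + 5 = 5 + Z²)
s = -47/3 (s = -5 + (2*(61 - 109))/9 = -5 + (2*(-48))/9 = -5 + (⅑)*(-96) = -5 - 32/3 = -47/3 ≈ -15.667)
√(s + (U(v) - 1*(-680236))) = √(-47/3 + ((5 + 72²) - 1*(-680236))) = √(-47/3 + ((5 + 5184) + 680236)) = √(-47/3 + (5189 + 680236)) = √(-47/3 + 685425) = √(2056228/3) = 2*√1542171/3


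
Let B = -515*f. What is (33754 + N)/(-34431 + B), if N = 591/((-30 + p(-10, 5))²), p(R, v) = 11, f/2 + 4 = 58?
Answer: -12185785/32508411 ≈ -0.37485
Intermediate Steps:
f = 108 (f = -8 + 2*58 = -8 + 116 = 108)
B = -55620 (B = -515*108 = -55620)
N = 591/361 (N = 591/((-30 + 11)²) = 591/((-19)²) = 591/361 ≈ 1.6371)
(33754 + N)/(-34431 + B) = (33754 + 591/361)/(-34431 - 55620) = (12185785/361)/(-90051) = (12185785/361)*(-1/90051) = -12185785/32508411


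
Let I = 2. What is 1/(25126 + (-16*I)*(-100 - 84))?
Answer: 1/31014 ≈ 3.2243e-5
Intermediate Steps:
1/(25126 + (-16*I)*(-100 - 84)) = 1/(25126 + (-16*2)*(-100 - 84)) = 1/(25126 - 32*(-184)) = 1/(25126 + 5888) = 1/31014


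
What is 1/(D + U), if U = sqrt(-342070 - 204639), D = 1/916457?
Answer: 916457/459177298779443942 - 839893432849*I*sqrt(546709)/459177298779443942 ≈ 1.9959e-12 - 0.0013525*I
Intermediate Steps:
D = 1/916457 ≈ 1.0912e-6
U = I*sqrt(546709) (U = sqrt(-546709) = I*sqrt(546709) ≈ 739.4*I)
1/(D + U) = 1/(1/916457 + I*sqrt(546709))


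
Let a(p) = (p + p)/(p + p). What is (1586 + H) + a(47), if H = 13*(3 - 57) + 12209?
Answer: 13094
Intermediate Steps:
H = 11507 (H = 13*(-54) + 12209 = -702 + 12209 = 11507)
a(p) = 1 (a(p) = (2*p)/((2*p)) = (2*p)*(1/(2*p)) = 1)
(1586 + H) + a(47) = (1586 + 11507) + 1 = 13093 + 1 = 13094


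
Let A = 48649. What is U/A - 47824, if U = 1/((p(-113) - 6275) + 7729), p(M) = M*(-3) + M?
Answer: -3908670823679/81730320 ≈ -47824.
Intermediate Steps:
p(M) = -2*M (p(M) = -3*M + M = -2*M)
U = 1/1680 (U = 1/((-2*(-113) - 6275) + 7729) = 1/((226 - 6275) + 7729) = 1/(-6049 + 7729) = 1/1680 ≈ 0.00059524)
U/A - 47824 = (1/1680)/48649 - 47824 = (1/1680)*(1/48649) - 47824 = 1/81730320 - 47824 = -3908670823679/81730320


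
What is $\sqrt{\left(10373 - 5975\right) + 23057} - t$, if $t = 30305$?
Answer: $-30305 + 17 \sqrt{95} \approx -30139.0$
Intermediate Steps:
$\sqrt{\left(10373 - 5975\right) + 23057} - t = \sqrt{\left(10373 - 5975\right) + 23057} - 30305 = \sqrt{4398 + 23057} - 30305 = \sqrt{27455} - 30305 = 17 \sqrt{95} - 30305 = -30305 + 17 \sqrt{95}$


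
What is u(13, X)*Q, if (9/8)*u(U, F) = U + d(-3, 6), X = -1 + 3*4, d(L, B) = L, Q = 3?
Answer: 80/3 ≈ 26.667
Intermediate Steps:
X = 11 (X = -1 + 12 = 11)
u(U, F) = -8/3 + 8*U/9 (u(U, F) = 8*(U - 3)/9 = 8*(-3 + U)/9 = -8/3 + 8*U/9)
u(13, X)*Q = (-8/3 + (8/9)*13)*3 = (-8/3 + 104/9)*3 = (80/9)*3 = 80/3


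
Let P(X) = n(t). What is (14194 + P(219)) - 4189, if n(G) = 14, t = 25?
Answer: 10019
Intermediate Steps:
P(X) = 14
(14194 + P(219)) - 4189 = (14194 + 14) - 4189 = 14208 - 4189 = 10019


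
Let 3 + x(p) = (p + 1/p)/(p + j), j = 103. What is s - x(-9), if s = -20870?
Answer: -8826700/423 ≈ -20867.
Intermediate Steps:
x(p) = -3 + (p + 1/p)/(103 + p) (x(p) = -3 + (p + 1/p)/(p + 103) = -3 + (p + 1/p)/(103 + p))
s - x(-9) = -20870 - (1 - 309*(-9) - 2*(-9)**2)/((-9)*(103 - 9)) = -20870 - (-1)*(1 + 2781 - 2*81)/(9*94) = -20870 - (-1)*(1 + 2781 - 162)/(9*94) = -20870 - (-1)*2620/(9*94) = -20870 - 1*(-1310/423) = -20870 + 1310/423 = -8826700/423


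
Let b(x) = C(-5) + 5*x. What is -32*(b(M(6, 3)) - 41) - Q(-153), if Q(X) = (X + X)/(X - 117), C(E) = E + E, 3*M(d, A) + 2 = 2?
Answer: 24463/15 ≈ 1630.9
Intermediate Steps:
M(d, A) = 0 (M(d, A) = -⅔ + (⅓)*2 = -⅔ + ⅔ = 0)
C(E) = 2*E
Q(X) = 2*X/(-117 + X) (Q(X) = (2*X)/(-117 + X) = 2*X/(-117 + X))
b(x) = -10 + 5*x (b(x) = 2*(-5) + 5*x = -10 + 5*x)
-32*(b(M(6, 3)) - 41) - Q(-153) = -32*((-10 + 5*0) - 41) - 2*(-153)/(-117 - 153) = -32*((-10 + 0) - 41) - 2*(-153)/(-270) = -32*(-10 - 41) - 2*(-153)*(-1)/270 = -32*(-51) - 1*17/15 = 1632 - 17/15 = 24463/15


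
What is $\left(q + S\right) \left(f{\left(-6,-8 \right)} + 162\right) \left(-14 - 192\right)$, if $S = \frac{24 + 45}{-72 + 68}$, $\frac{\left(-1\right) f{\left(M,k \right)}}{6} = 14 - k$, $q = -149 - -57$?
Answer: $675165$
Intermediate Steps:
$q = -92$ ($q = -149 + 57 = -92$)
$f{\left(M,k \right)} = -84 + 6 k$ ($f{\left(M,k \right)} = - 6 \left(14 - k\right) = -84 + 6 k$)
$S = - \frac{69}{4}$ ($S = \frac{69}{-4} = 69 \left(- \frac{1}{4}\right) = - \frac{69}{4} \approx -17.25$)
$\left(q + S\right) \left(f{\left(-6,-8 \right)} + 162\right) \left(-14 - 192\right) = \left(-92 - \frac{69}{4}\right) \left(\left(-84 + 6 \left(-8\right)\right) + 162\right) \left(-14 - 192\right) = - \frac{437 \left(\left(-84 - 48\right) + 162\right) \left(-206\right)}{4} = - \frac{437 \left(-132 + 162\right) \left(-206\right)}{4} = - \frac{437 \cdot 30 \left(-206\right)}{4} = \left(- \frac{437}{4}\right) \left(-6180\right) = 675165$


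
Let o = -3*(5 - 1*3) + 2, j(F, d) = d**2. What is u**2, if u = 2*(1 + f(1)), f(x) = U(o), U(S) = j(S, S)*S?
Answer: 15876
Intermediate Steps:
o = -4 (o = -3*(5 - 3) + 2 = -3*2 + 2 = -6 + 2 = -4)
U(S) = S**3 (U(S) = S**2*S = S**3)
f(x) = -64 (f(x) = (-4)**3 = -64)
u = -126 (u = 2*(1 - 64) = 2*(-63) = -126)
u**2 = (-126)**2 = 15876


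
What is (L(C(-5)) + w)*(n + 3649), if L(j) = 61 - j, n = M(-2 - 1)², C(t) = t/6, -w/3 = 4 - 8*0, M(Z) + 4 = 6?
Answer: 1092247/6 ≈ 1.8204e+5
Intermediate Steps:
M(Z) = 2 (M(Z) = -4 + 6 = 2)
w = -12 (w = -3*(4 - 8*0) = -3*(4 + 0) = -3*4 = -12)
C(t) = t/6 (C(t) = t*(⅙) = t/6)
n = 4 (n = 2² = 4)
(L(C(-5)) + w)*(n + 3649) = ((61 - (-5)/6) - 12)*(4 + 3649) = ((61 - 1*(-⅚)) - 12)*3653 = ((61 + ⅚) - 12)*3653 = (371/6 - 12)*3653 = (299/6)*3653 = 1092247/6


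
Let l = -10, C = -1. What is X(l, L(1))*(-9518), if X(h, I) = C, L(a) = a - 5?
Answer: 9518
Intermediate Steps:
L(a) = -5 + a
X(h, I) = -1
X(l, L(1))*(-9518) = -1*(-9518) = 9518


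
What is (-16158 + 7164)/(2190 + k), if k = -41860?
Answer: 4497/19835 ≈ 0.22672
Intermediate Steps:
(-16158 + 7164)/(2190 + k) = (-16158 + 7164)/(2190 - 41860) = -8994/(-39670) = -8994*(-1/39670) = 4497/19835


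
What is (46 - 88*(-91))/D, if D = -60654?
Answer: -4027/30327 ≈ -0.13279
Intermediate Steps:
(46 - 88*(-91))/D = (46 - 88*(-91))/(-60654) = (46 + 8008)*(-1/60654) = 8054*(-1/60654) = -4027/30327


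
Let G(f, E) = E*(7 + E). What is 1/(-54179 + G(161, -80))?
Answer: -1/48339 ≈ -2.0687e-5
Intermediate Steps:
1/(-54179 + G(161, -80)) = 1/(-54179 - 80*(7 - 80)) = 1/(-54179 - 80*(-73)) = 1/(-54179 + 5840) = 1/(-48339) = -1/48339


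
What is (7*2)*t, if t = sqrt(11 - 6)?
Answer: 14*sqrt(5) ≈ 31.305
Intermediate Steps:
t = sqrt(5) ≈ 2.2361
(7*2)*t = (7*2)*sqrt(5) = 14*sqrt(5)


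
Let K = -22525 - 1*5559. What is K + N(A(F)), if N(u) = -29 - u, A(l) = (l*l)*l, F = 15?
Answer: -31488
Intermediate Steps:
A(l) = l³ (A(l) = l²*l = l³)
K = -28084 (K = -22525 - 5559 = -28084)
K + N(A(F)) = -28084 + (-29 - 1*15³) = -28084 + (-29 - 1*3375) = -28084 + (-29 - 3375) = -28084 - 3404 = -31488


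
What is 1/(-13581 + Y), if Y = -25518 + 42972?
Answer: 1/3873 ≈ 0.00025820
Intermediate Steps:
Y = 17454
1/(-13581 + Y) = 1/(-13581 + 17454) = 1/3873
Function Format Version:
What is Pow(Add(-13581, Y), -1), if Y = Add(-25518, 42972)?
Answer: Rational(1, 3873) ≈ 0.00025820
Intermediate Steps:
Y = 17454
Pow(Add(-13581, Y), -1) = Pow(Add(-13581, 17454), -1) = Pow(3873, -1) = Rational(1, 3873)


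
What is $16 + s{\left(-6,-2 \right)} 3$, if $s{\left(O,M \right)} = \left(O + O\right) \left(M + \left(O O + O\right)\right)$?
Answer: $-992$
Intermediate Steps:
$s{\left(O,M \right)} = 2 O \left(M + O + O^{2}\right)$ ($s{\left(O,M \right)} = 2 O \left(M + \left(O^{2} + O\right)\right) = 2 O \left(M + \left(O + O^{2}\right)\right) = 2 O \left(M + O + O^{2}\right)$)
$16 + s{\left(-6,-2 \right)} 3 = 16 + 2 \left(-6\right) \left(-2 - 6 + \left(-6\right)^{2}\right) 3 = 16 + 2 \left(-6\right) \left(-2 - 6 + 36\right) 3 = 16 + 2 \left(-6\right) 28 \cdot 3 = 16 - 1008 = -992$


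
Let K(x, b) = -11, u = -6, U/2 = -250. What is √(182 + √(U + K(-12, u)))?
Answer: √(182 + I*√511) ≈ 13.517 + 0.8362*I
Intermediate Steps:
U = -500 (U = 2*(-250) = -500)
√(182 + √(U + K(-12, u))) = √(182 + √(-500 - 11)) = √(182 + √(-511)) = √(182 + I*√511)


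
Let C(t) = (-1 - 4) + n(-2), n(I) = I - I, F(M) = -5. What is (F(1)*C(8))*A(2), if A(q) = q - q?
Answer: 0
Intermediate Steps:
n(I) = 0
A(q) = 0
C(t) = -5 (C(t) = (-1 - 4) + 0 = -5 + 0 = -5)
(F(1)*C(8))*A(2) = -5*(-5)*0 = 25*0 = 0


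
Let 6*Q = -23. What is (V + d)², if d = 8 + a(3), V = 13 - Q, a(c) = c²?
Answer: 41209/36 ≈ 1144.7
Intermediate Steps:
Q = -23/6 (Q = (⅙)*(-23) = -23/6 ≈ -3.8333)
V = 101/6 (V = 13 - 1*(-23/6) = 13 + 23/6 = 101/6 ≈ 16.833)
d = 17 (d = 8 + 3² = 8 + 9 = 17)
(V + d)² = (101/6 + 17)² = (203/6)² = 41209/36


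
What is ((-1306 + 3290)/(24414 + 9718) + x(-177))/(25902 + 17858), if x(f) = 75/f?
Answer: -184061/22030840720 ≈ -8.3547e-6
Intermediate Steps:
((-1306 + 3290)/(24414 + 9718) + x(-177))/(25902 + 17858) = ((-1306 + 3290)/(24414 + 9718) + 75/(-177))/(25902 + 17858) = (1984/34132 + 75*(-1/177))/43760 = (1984*(1/34132) - 25/59)*(1/43760) = (496/8533 - 25/59)*(1/43760) = -184061/503447*1/43760 = -184061/22030840720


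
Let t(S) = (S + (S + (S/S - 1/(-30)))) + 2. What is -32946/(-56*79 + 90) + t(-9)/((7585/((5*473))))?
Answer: 289465271/98620170 ≈ 2.9352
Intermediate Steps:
t(S) = 91/30 + 2*S (t(S) = (S + (S + (1 - 1*(-1/30)))) + 2 = (S + (S + (1 + 1/30))) + 2 = (S + (S + 31/30)) + 2 = (S + (31/30 + S)) + 2 = (31/30 + 2*S) + 2 = 91/30 + 2*S)
-32946/(-56*79 + 90) + t(-9)/((7585/((5*473)))) = -32946/(-56*79 + 90) + (91/30 + 2*(-9))/((7585/((5*473)))) = -32946/(-4424 + 90) + (91/30 - 18)/((7585/2365)) = -32946/(-4334) - 449/(30*(7585*(1/2365))) = -32946*(-1/4334) - 449/(30*1517/473) = 16473/2167 - 449/30*473/1517 = 16473/2167 - 212377/45510 = 289465271/98620170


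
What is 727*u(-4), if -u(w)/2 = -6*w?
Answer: -34896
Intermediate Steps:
u(w) = 12*w (u(w) = -(-12)*w = 12*w)
727*u(-4) = 727*(12*(-4)) = 727*(-48) = -34896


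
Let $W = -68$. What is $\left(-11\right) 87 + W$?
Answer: $-1025$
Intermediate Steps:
$\left(-11\right) 87 + W = \left(-11\right) 87 - 68 = -957 - 68 = -1025$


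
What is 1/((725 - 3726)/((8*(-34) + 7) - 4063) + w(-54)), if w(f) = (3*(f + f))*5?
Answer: -4328/7008359 ≈ -0.00061755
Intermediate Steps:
w(f) = 30*f (w(f) = (3*(2*f))*5 = (6*f)*5 = 30*f)
1/((725 - 3726)/((8*(-34) + 7) - 4063) + w(-54)) = 1/((725 - 3726)/((8*(-34) + 7) - 4063) + 30*(-54)) = 1/(-3001/((-272 + 7) - 4063) - 1620) = 1/(-3001/(-265 - 4063) - 1620) = 1/(-3001/(-4328) - 1620) = 1/(-3001*(-1/4328) - 1620) = 1/(3001/4328 - 1620) = 1/(-7008359/4328) = -4328/7008359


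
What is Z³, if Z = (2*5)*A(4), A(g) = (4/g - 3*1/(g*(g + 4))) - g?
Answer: -121287375/4096 ≈ -29611.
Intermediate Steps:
A(g) = -g + 4/g - 3/(g*(4 + g)) (A(g) = (4/g - 3*1/(g*(4 + g))) - g = (4/g - 3/(g*(4 + g))) - g = -g + 4/g - 3/(g*(4 + g)))
Z = -495/16 (Z = (2*5)*((13 - 1*4³ - 4*4² + 4*4)/(4*(4 + 4))) = 10*((¼)*(13 - 1*64 - 4*16 + 16)/8) = 10*((¼)*(⅛)*(13 - 64 - 64 + 16)) = 10*((¼)*(⅛)*(-99)) = 10*(-99/32) = -495/16 ≈ -30.938)
Z³ = (-495/16)³ = -121287375/4096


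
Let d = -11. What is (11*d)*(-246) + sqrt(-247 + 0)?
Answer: 29766 + I*sqrt(247) ≈ 29766.0 + 15.716*I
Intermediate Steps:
(11*d)*(-246) + sqrt(-247 + 0) = (11*(-11))*(-246) + sqrt(-247 + 0) = -121*(-246) + sqrt(-247) = 29766 + I*sqrt(247)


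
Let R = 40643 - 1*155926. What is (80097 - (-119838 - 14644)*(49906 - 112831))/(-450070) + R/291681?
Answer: 2468211000734983/131276867670 ≈ 18802.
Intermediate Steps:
R = -115283 (R = 40643 - 155926 = -115283)
(80097 - (-119838 - 14644)*(49906 - 112831))/(-450070) + R/291681 = (80097 - (-119838 - 14644)*(49906 - 112831))/(-450070) - 115283/291681 = (80097 - (-134482)*(-62925))*(-1/450070) - 115283*1/291681 = (80097 - 1*8462279850)*(-1/450070) - 115283/291681 = (80097 - 8462279850)*(-1/450070) - 115283/291681 = -8462199753*(-1/450070) - 115283/291681 = 8462199753/450070 - 115283/291681 = 2468211000734983/131276867670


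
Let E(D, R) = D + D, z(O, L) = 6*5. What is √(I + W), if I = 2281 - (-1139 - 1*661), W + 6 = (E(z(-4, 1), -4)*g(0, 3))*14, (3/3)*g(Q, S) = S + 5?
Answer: √10795 ≈ 103.90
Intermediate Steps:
g(Q, S) = 5 + S (g(Q, S) = S + 5 = 5 + S)
z(O, L) = 30
E(D, R) = 2*D
W = 6714 (W = -6 + ((2*30)*(5 + 3))*14 = -6 + (60*8)*14 = -6 + 480*14 = -6 + 6720 = 6714)
I = 4081 (I = 2281 - (-1139 - 661) = 2281 - 1*(-1800) = 2281 + 1800 = 4081)
√(I + W) = √(4081 + 6714) = √10795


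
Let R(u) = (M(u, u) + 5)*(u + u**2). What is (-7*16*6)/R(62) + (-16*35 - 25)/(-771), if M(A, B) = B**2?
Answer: 69797503/91994949 ≈ 0.75871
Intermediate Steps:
R(u) = (5 + u**2)*(u + u**2) (R(u) = (u**2 + 5)*(u + u**2) = (5 + u**2)*(u + u**2))
(-7*16*6)/R(62) + (-16*35 - 25)/(-771) = (-7*16*6)/((62*(5 + 62**2 + 62**3 + 5*62))) + (-16*35 - 25)/(-771) = (-112*6)/((62*(5 + 3844 + 238328 + 310))) + (-560 - 25)*(-1/771) = -672/(62*242487) - 585*(-1/771) = -672/15034194 + 195/257 = -672*1/15034194 + 195/257 = -16/357957 + 195/257 = 69797503/91994949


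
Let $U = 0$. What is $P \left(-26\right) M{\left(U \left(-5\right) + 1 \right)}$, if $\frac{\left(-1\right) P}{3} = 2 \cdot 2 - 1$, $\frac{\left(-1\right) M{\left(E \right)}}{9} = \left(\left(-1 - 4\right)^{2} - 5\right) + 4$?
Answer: $-50544$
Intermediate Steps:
$M{\left(E \right)} = -216$ ($M{\left(E \right)} = - 9 \left(\left(\left(-1 - 4\right)^{2} - 5\right) + 4\right) = - 9 \left(\left(\left(-5\right)^{2} - 5\right) + 4\right) = - 9 \left(\left(25 - 5\right) + 4\right) = - 9 \left(20 + 4\right) = \left(-9\right) 24 = -216$)
$P = -9$ ($P = - 3 \left(2 \cdot 2 - 1\right) = - 3 \left(4 - 1\right) = \left(-3\right) 3 = -9$)
$P \left(-26\right) M{\left(U \left(-5\right) + 1 \right)} = \left(-9\right) \left(-26\right) \left(-216\right) = 234 \left(-216\right) = -50544$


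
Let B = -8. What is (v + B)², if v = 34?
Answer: 676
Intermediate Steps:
(v + B)² = (34 - 8)² = 26² = 676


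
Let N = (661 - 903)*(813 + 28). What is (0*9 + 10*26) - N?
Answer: 203782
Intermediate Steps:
N = -203522 (N = -242*841 = -203522)
(0*9 + 10*26) - N = (0*9 + 10*26) - 1*(-203522) = (0 + 260) + 203522 = 260 + 203522 = 203782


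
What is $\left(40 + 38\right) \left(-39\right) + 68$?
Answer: $-2974$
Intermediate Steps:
$\left(40 + 38\right) \left(-39\right) + 68 = 78 \left(-39\right) + 68 = -3042 + 68 = -2974$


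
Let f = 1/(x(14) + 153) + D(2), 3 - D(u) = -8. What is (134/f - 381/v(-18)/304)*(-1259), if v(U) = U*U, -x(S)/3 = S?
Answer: -307314329633/20060352 ≈ -15319.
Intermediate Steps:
x(S) = -3*S
v(U) = U²
D(u) = 11 (D(u) = 3 - 1*(-8) = 3 + 8 = 11)
f = 1222/111 (f = 1/(-3*14 + 153) + 11 = 1/(-42 + 153) + 11 = 1/111 + 11 = 1222/111 ≈ 11.009)
(134/f - 381/v(-18)/304)*(-1259) = (134/(1222/111) - 381/((-18)²)/304)*(-1259) = (134*(111/1222) - 381/324*(1/304))*(-1259) = (7437/611 - 381*1/324*(1/304))*(-1259) = (7437/611 - 127/108*1/304)*(-1259) = (7437/611 - 127/32832)*(-1259) = (244093987/20060352)*(-1259) = -307314329633/20060352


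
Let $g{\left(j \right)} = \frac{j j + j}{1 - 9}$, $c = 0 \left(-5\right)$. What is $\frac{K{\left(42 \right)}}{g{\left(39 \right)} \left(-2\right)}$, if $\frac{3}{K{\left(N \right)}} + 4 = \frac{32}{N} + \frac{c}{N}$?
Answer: $- \frac{21}{8840} \approx -0.0023756$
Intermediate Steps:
$c = 0$
$g{\left(j \right)} = - \frac{j}{8} - \frac{j^{2}}{8}$ ($g{\left(j \right)} = \frac{j^{2} + j}{-8} = \left(j + j^{2}\right) \left(- \frac{1}{8}\right) = - \frac{j}{8} - \frac{j^{2}}{8}$)
$K{\left(N \right)} = \frac{3}{-4 + \frac{32}{N}}$ ($K{\left(N \right)} = \frac{3}{-4 + \left(\frac{32}{N} + \frac{0}{N}\right)} = \frac{3}{-4 + \left(\frac{32}{N} + 0\right)} = \frac{3}{-4 + \frac{32}{N}}$)
$\frac{K{\left(42 \right)}}{g{\left(39 \right)} \left(-2\right)} = \frac{\frac{3}{4} \cdot 42 \frac{1}{8 - 42}}{\left(- \frac{1}{8}\right) 39 \left(1 + 39\right) \left(-2\right)} = \frac{\frac{3}{4} \cdot 42 \frac{1}{8 - 42}}{\left(- \frac{1}{8}\right) 39 \cdot 40 \left(-2\right)} = \frac{\frac{3}{4} \cdot 42 \frac{1}{-34}}{\left(-195\right) \left(-2\right)} = \frac{\frac{3}{4} \cdot 42 \left(- \frac{1}{34}\right)}{390} = \left(- \frac{63}{68}\right) \frac{1}{390} = - \frac{21}{8840}$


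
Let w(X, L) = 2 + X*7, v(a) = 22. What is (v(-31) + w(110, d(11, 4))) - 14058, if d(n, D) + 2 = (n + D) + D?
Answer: -13264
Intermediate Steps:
d(n, D) = -2 + n + 2*D (d(n, D) = -2 + ((n + D) + D) = -2 + ((D + n) + D) = -2 + (n + 2*D) = -2 + n + 2*D)
w(X, L) = 2 + 7*X
(v(-31) + w(110, d(11, 4))) - 14058 = (22 + (2 + 7*110)) - 14058 = (22 + (2 + 770)) - 14058 = (22 + 772) - 14058 = 794 - 14058 = -13264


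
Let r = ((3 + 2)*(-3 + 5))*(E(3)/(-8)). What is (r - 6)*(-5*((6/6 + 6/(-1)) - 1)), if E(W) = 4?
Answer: -330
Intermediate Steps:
r = -5 (r = ((3 + 2)*(-3 + 5))*(4/(-8)) = (5*2)*(4*(-⅛)) = 10*(-½) = -5)
(r - 6)*(-5*((6/6 + 6/(-1)) - 1)) = (-5 - 6)*(-5*((6/6 + 6/(-1)) - 1)) = -(-55)*((6*(⅙) + 6*(-1)) - 1) = -(-55)*((1 - 6) - 1) = -(-55)*(-5 - 1) = -(-55)*(-6) = -11*30 = -330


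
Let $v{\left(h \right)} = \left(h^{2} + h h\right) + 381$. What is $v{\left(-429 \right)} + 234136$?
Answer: $602599$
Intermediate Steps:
$v{\left(h \right)} = 381 + 2 h^{2}$ ($v{\left(h \right)} = \left(h^{2} + h^{2}\right) + 381 = 2 h^{2} + 381 = 381 + 2 h^{2}$)
$v{\left(-429 \right)} + 234136 = \left(381 + 2 \left(-429\right)^{2}\right) + 234136 = \left(381 + 2 \cdot 184041\right) + 234136 = \left(381 + 368082\right) + 234136 = 368463 + 234136 = 602599$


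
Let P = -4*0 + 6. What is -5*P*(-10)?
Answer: 300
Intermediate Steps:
P = 6 (P = 0 + 6 = 6)
-5*P*(-10) = -5*6*(-10) = -30*(-10) = 300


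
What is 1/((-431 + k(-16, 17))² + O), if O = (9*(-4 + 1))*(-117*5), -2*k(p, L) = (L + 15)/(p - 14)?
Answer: 225/45246724 ≈ 4.9727e-6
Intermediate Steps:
k(p, L) = -(15 + L)/(2*(-14 + p)) (k(p, L) = -(L + 15)/(2*(p - 14)) = -(15 + L)/(2*(-14 + p)))
O = 15795 (O = (9*(-3))*(-585) = -27*(-585) = 15795)
1/((-431 + k(-16, 17))² + O) = 1/((-431 + (-15 - 1*17)/(2*(-14 - 16)))² + 15795) = 1/((-431 + (½)*(-15 - 17)/(-30))² + 15795) = 1/((-431 + (½)*(-1/30)*(-32))² + 15795) = 1/((-431 + 8/15)² + 15795) = 1/((-6457/15)² + 15795) = 1/(41692849/225 + 15795) = 1/(45246724/225) = 225/45246724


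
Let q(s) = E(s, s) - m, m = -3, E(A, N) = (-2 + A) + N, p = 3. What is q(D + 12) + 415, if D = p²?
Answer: 458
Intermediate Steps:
E(A, N) = -2 + A + N
D = 9 (D = 3² = 9)
q(s) = 1 + 2*s (q(s) = (-2 + s + s) - 1*(-3) = (-2 + 2*s) + 3 = 1 + 2*s)
q(D + 12) + 415 = (1 + 2*(9 + 12)) + 415 = (1 + 2*21) + 415 = (1 + 42) + 415 = 43 + 415 = 458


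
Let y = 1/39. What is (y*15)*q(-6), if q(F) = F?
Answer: -30/13 ≈ -2.3077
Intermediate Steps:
y = 1/39 ≈ 0.025641
(y*15)*q(-6) = ((1/39)*15)*(-6) = (5/13)*(-6) = -30/13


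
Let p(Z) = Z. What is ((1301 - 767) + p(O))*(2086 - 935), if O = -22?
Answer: 589312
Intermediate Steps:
((1301 - 767) + p(O))*(2086 - 935) = ((1301 - 767) - 22)*(2086 - 935) = (534 - 22)*1151 = 512*1151 = 589312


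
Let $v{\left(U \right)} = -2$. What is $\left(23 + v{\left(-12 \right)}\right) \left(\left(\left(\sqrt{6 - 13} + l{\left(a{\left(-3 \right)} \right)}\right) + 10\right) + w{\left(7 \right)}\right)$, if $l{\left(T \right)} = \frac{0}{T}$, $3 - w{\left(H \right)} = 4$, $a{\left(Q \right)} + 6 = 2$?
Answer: $189 + 21 i \sqrt{7} \approx 189.0 + 55.561 i$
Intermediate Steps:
$a{\left(Q \right)} = -4$ ($a{\left(Q \right)} = -6 + 2 = -4$)
$w{\left(H \right)} = -1$ ($w{\left(H \right)} = 3 - 4 = -1$)
$l{\left(T \right)} = 0$
$\left(23 + v{\left(-12 \right)}\right) \left(\left(\left(\sqrt{6 - 13} + l{\left(a{\left(-3 \right)} \right)}\right) + 10\right) + w{\left(7 \right)}\right) = \left(23 - 2\right) \left(\left(\left(\sqrt{6 - 13} + 0\right) + 10\right) - 1\right) = 21 \left(\left(\left(\sqrt{-7} + 0\right) + 10\right) - 1\right) = 21 \left(\left(\left(i \sqrt{7} + 0\right) + 10\right) - 1\right) = 21 \left(\left(i \sqrt{7} + 10\right) - 1\right) = 21 \left(\left(10 + i \sqrt{7}\right) - 1\right) = 21 \left(9 + i \sqrt{7}\right) = 189 + 21 i \sqrt{7}$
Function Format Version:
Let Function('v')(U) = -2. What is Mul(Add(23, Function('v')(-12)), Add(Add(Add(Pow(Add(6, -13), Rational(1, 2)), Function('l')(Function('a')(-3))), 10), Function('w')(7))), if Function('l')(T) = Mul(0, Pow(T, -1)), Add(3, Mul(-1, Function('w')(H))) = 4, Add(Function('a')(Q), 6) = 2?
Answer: Add(189, Mul(21, I, Pow(7, Rational(1, 2)))) ≈ Add(189.00, Mul(55.561, I))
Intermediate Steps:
Function('a')(Q) = -4 (Function('a')(Q) = Add(-6, 2) = -4)
Function('w')(H) = -1 (Function('w')(H) = Add(3, Mul(-1, 4)) = Add(3, -4) = -1)
Function('l')(T) = 0
Mul(Add(23, Function('v')(-12)), Add(Add(Add(Pow(Add(6, -13), Rational(1, 2)), Function('l')(Function('a')(-3))), 10), Function('w')(7))) = Mul(Add(23, -2), Add(Add(Add(Pow(Add(6, -13), Rational(1, 2)), 0), 10), -1)) = Mul(21, Add(Add(Add(Pow(-7, Rational(1, 2)), 0), 10), -1)) = Mul(21, Add(Add(Add(Mul(I, Pow(7, Rational(1, 2))), 0), 10), -1)) = Mul(21, Add(Add(Mul(I, Pow(7, Rational(1, 2))), 10), -1)) = Mul(21, Add(Add(10, Mul(I, Pow(7, Rational(1, 2)))), -1)) = Mul(21, Add(9, Mul(I, Pow(7, Rational(1, 2))))) = Add(189, Mul(21, I, Pow(7, Rational(1, 2))))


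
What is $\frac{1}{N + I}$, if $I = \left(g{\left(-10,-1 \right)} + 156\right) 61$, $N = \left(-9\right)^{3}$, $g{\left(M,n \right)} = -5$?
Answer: $\frac{1}{8482} \approx 0.0001179$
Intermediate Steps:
$N = -729$
$I = 9211$ ($I = \left(-5 + 156\right) 61 = 151 \cdot 61 = 9211$)
$\frac{1}{N + I} = \frac{1}{-729 + 9211} = \frac{1}{8482}$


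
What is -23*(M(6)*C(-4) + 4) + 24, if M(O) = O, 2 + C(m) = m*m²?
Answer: 9040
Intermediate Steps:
C(m) = -2 + m³ (C(m) = -2 + m*m² = -2 + m³)
-23*(M(6)*C(-4) + 4) + 24 = -23*(6*(-2 + (-4)³) + 4) + 24 = -23*(6*(-2 - 64) + 4) + 24 = -23*(6*(-66) + 4) + 24 = -23*(-396 + 4) + 24 = -23*(-392) + 24 = 9016 + 24 = 9040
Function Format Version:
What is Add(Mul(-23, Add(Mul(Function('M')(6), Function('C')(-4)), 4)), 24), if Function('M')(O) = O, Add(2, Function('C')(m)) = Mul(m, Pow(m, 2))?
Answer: 9040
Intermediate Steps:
Function('C')(m) = Add(-2, Pow(m, 3)) (Function('C')(m) = Add(-2, Mul(m, Pow(m, 2))) = Add(-2, Pow(m, 3)))
Add(Mul(-23, Add(Mul(Function('M')(6), Function('C')(-4)), 4)), 24) = Add(Mul(-23, Add(Mul(6, Add(-2, Pow(-4, 3))), 4)), 24) = Add(Mul(-23, Add(Mul(6, Add(-2, -64)), 4)), 24) = Add(Mul(-23, Add(Mul(6, -66), 4)), 24) = Add(Mul(-23, Add(-396, 4)), 24) = Add(Mul(-23, -392), 24) = Add(9016, 24) = 9040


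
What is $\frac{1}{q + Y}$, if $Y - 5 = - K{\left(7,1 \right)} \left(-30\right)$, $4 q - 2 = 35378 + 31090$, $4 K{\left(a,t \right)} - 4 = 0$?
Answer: $\frac{2}{33305} \approx 6.0051 \cdot 10^{-5}$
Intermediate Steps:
$K{\left(a,t \right)} = 1$ ($K{\left(a,t \right)} = 1 + \frac{1}{4} \cdot 0 = 1 + 0 = 1$)
$q = \frac{33235}{2}$ ($q = \frac{1}{2} + \frac{35378 + 31090}{4} = \frac{1}{2} + \frac{1}{4} \cdot 66468 = \frac{1}{2} + 16617 = \frac{33235}{2} \approx 16618.0$)
$Y = 35$ ($Y = 5 + \left(-1\right) 1 \left(-30\right) = 5 - -30 = 5 + 30 = 35$)
$\frac{1}{q + Y} = \frac{1}{\frac{33235}{2} + 35} = \frac{1}{\frac{33305}{2}} = \frac{2}{33305}$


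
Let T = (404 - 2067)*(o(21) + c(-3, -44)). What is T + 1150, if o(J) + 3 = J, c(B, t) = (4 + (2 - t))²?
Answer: -4186284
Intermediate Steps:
c(B, t) = (6 - t)²
o(J) = -3 + J
T = -4187434 (T = (404 - 2067)*((-3 + 21) + (-6 - 44)²) = -1663*(18 + (-50)²) = -1663*(18 + 2500) = -1663*2518 = -4187434)
T + 1150 = -4187434 + 1150 = -4186284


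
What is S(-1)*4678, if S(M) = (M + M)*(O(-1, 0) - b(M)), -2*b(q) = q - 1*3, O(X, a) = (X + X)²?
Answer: -18712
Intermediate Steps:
O(X, a) = 4*X² (O(X, a) = (2*X)² = 4*X²)
b(q) = 3/2 - q/2 (b(q) = -(q - 1*3)/2 = -(q - 3)/2 = -(-3 + q)/2 = 3/2 - q/2)
S(M) = 2*M*(5/2 + M/2) (S(M) = (M + M)*(4*(-1)² - (3/2 - M/2)) = (2*M)*(4*1 + (-3/2 + M/2)) = (2*M)*(4 + (-3/2 + M/2)) = (2*M)*(5/2 + M/2) = 2*M*(5/2 + M/2))
S(-1)*4678 = -(5 - 1)*4678 = -1*4*4678 = -4*4678 = -18712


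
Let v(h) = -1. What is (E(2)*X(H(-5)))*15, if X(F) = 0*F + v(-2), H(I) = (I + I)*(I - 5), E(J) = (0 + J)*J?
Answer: -60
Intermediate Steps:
E(J) = J**2 (E(J) = J*J = J**2)
H(I) = 2*I*(-5 + I) (H(I) = (2*I)*(-5 + I) = 2*I*(-5 + I))
X(F) = -1 (X(F) = 0*F - 1 = 0 - 1 = -1)
(E(2)*X(H(-5)))*15 = (2**2*(-1))*15 = (4*(-1))*15 = -4*15 = -60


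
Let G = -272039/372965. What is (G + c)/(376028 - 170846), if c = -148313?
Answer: -9219305014/12754284105 ≈ -0.72284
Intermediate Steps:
G = -272039/372965 (G = -272039*1/372965 = -272039/372965 ≈ -0.72940)
(G + c)/(376028 - 170846) = (-272039/372965 - 148313)/(376028 - 170846) = -55315830084/372965/205182 = -55315830084/372965*1/205182 = -9219305014/12754284105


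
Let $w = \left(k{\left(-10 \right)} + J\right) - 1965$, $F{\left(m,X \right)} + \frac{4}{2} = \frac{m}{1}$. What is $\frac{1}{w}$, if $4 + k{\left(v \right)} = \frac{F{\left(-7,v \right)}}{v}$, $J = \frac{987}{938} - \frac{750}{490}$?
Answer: $- \frac{16415}{32314214} \approx -0.00050798$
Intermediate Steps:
$F{\left(m,X \right)} = -2 + m$ ($F{\left(m,X \right)} = -2 + \frac{m}{1} = -2 + m 1 = -2 + m$)
$J = - \frac{3141}{6566}$ ($J = 987 \cdot \frac{1}{938} - \frac{75}{49} = \frac{141}{134} - \frac{75}{49} = - \frac{3141}{6566} \approx -0.47837$)
$k{\left(v \right)} = -4 - \frac{9}{v}$ ($k{\left(v \right)} = -4 + \frac{-2 - 7}{v} = -4 - \frac{9}{v}$)
$w = - \frac{32314214}{16415}$ ($w = \left(\left(-4 - \frac{9}{-10}\right) - \frac{3141}{6566}\right) - 1965 = \left(\left(-4 - - \frac{9}{10}\right) - \frac{3141}{6566}\right) - 1965 = \left(\left(-4 + \frac{9}{10}\right) - \frac{3141}{6566}\right) - 1965 = \left(- \frac{31}{10} - \frac{3141}{6566}\right) - 1965 = - \frac{58739}{16415} - 1965 = - \frac{32314214}{16415} \approx -1968.6$)
$\frac{1}{w} = \frac{1}{- \frac{32314214}{16415}} = - \frac{16415}{32314214}$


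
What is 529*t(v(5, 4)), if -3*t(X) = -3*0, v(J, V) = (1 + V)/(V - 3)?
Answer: 0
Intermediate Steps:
v(J, V) = (1 + V)/(-3 + V)
t(X) = 0 (t(X) = -(-1)*0 = -⅓*0 = 0)
529*t(v(5, 4)) = 529*0 = 0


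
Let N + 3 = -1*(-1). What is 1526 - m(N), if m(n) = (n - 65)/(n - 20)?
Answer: 33505/22 ≈ 1523.0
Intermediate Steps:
N = -2 (N = -3 - 1*(-1) = -3 + 1 = -2)
m(n) = (-65 + n)/(-20 + n)
1526 - m(N) = 1526 - (-65 - 2)/(-20 - 2) = 1526 - (-67)/(-22) = 1526 - (-1)*(-67)/22 = 1526 - 1*67/22 = 1526 - 67/22 = 33505/22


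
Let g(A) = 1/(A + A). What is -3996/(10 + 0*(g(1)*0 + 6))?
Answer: -1998/5 ≈ -399.60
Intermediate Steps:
g(A) = 1/(2*A)
-3996/(10 + 0*(g(1)*0 + 6)) = -3996/(10 + 0*(((½)/1)*0 + 6)) = -3996/(10 + 0*(((½)*1)*0 + 6)) = -3996/(10 + 0*((½)*0 + 6)) = -3996/(10 + 0*(0 + 6)) = -3996/(10 + 0*6) = -3996/(10 + 0) = -3996/10 = -3996*⅒ = -1998/5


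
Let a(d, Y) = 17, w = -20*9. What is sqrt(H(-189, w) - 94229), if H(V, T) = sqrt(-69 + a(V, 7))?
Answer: sqrt(-94229 + 2*I*sqrt(13)) ≈ 0.012 + 306.97*I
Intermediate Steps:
w = -180
H(V, T) = 2*I*sqrt(13) (H(V, T) = sqrt(-69 + 17) = sqrt(-52) = 2*I*sqrt(13))
sqrt(H(-189, w) - 94229) = sqrt(2*I*sqrt(13) - 94229) = sqrt(-94229 + 2*I*sqrt(13))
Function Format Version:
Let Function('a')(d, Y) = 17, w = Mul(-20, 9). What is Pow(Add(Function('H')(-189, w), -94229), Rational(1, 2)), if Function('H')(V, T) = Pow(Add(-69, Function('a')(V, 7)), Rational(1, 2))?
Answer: Pow(Add(-94229, Mul(2, I, Pow(13, Rational(1, 2)))), Rational(1, 2)) ≈ Add(0.012, Mul(306.97, I))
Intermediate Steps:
w = -180
Function('H')(V, T) = Mul(2, I, Pow(13, Rational(1, 2))) (Function('H')(V, T) = Pow(Add(-69, 17), Rational(1, 2)) = Pow(-52, Rational(1, 2)) = Mul(2, I, Pow(13, Rational(1, 2))))
Pow(Add(Function('H')(-189, w), -94229), Rational(1, 2)) = Pow(Add(Mul(2, I, Pow(13, Rational(1, 2))), -94229), Rational(1, 2)) = Pow(Add(-94229, Mul(2, I, Pow(13, Rational(1, 2)))), Rational(1, 2))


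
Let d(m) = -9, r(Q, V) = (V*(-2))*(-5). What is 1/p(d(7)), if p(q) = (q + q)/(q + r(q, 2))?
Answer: -11/18 ≈ -0.61111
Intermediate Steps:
r(Q, V) = 10*V (r(Q, V) = -2*V*(-5) = 10*V)
p(q) = 2*q/(20 + q) (p(q) = (q + q)/(q + 10*2) = (2*q)/(q + 20) = (2*q)/(20 + q) = 2*q/(20 + q))
1/p(d(7)) = 1/(2*(-9)/(20 - 9)) = 1/(2*(-9)/11) = 1/(2*(-9)*(1/11)) = 1/(-18/11) = -11/18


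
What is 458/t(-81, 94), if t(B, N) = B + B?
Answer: -229/81 ≈ -2.8272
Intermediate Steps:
t(B, N) = 2*B
458/t(-81, 94) = 458/((2*(-81))) = 458/(-162) = 458*(-1/162) = -229/81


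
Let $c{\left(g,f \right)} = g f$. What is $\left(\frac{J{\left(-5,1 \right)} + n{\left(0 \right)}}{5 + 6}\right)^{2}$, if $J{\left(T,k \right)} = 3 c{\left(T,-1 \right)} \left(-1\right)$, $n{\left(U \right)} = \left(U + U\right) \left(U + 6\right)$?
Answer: $\frac{225}{121} \approx 1.8595$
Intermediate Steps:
$c{\left(g,f \right)} = f g$
$n{\left(U \right)} = 2 U \left(6 + U\right)$
$J{\left(T,k \right)} = 3 T$ ($J{\left(T,k \right)} = 3 \left(- T\right) \left(-1\right) = - 3 T \left(-1\right) = 3 T$)
$\left(\frac{J{\left(-5,1 \right)} + n{\left(0 \right)}}{5 + 6}\right)^{2} = \left(\frac{3 \left(-5\right) + 2 \cdot 0 \left(6 + 0\right)}{5 + 6}\right)^{2} = \left(\frac{-15 + 2 \cdot 0 \cdot 6}{11}\right)^{2} = \left(\left(-15 + 0\right) \frac{1}{11}\right)^{2} = \left(\left(-15\right) \frac{1}{11}\right)^{2} = \left(- \frac{15}{11}\right)^{2} = \frac{225}{121}$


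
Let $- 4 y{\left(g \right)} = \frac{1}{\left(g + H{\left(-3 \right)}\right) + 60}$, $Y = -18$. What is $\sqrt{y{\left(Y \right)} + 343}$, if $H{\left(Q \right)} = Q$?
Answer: $\frac{\sqrt{2086773}}{78} \approx 18.52$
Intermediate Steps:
$y{\left(g \right)} = - \frac{1}{4 \left(57 + g\right)}$ ($y{\left(g \right)} = - \frac{1}{4 \left(\left(g - 3\right) + 60\right)} = - \frac{1}{4 \left(\left(-3 + g\right) + 60\right)} = - \frac{1}{4 \left(57 + g\right)}$)
$\sqrt{y{\left(Y \right)} + 343} = \sqrt{- \frac{1}{228 + 4 \left(-18\right)} + 343} = \sqrt{- \frac{1}{228 - 72} + 343} = \sqrt{- \frac{1}{156} + 343} = \sqrt{\frac{53507}{156}} = \frac{\sqrt{2086773}}{78}$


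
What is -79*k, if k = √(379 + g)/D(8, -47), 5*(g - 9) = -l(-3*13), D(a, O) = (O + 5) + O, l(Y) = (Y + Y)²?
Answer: 316*I*√1295/445 ≈ 25.554*I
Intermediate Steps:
l(Y) = 4*Y² (l(Y) = (2*Y)² = 4*Y²)
D(a, O) = 5 + 2*O (D(a, O) = (5 + O) + O = 5 + 2*O)
g = -6039/5 (g = 9 + (-4*(-3*13)²)/5 = 9 + (-4*(-39)²)/5 = 9 + (-4*1521)/5 = 9 + (-1*6084)/5 = 9 + (⅕)*(-6084) = 9 - 6084/5 = -6039/5 ≈ -1207.8)
k = -4*I*√1295/445 (k = √(379 - 6039/5)/(5 + 2*(-47)) = √(-4144/5)/(5 - 94) = (4*I*√1295/5)/(-89) = (4*I*√1295/5)*(-1/89) = -4*I*√1295/445 ≈ -0.32347*I)
-79*k = -(-316)*I*√1295/445 = 316*I*√1295/445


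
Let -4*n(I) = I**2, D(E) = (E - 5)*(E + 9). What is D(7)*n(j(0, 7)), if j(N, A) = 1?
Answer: -8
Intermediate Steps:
D(E) = (-5 + E)*(9 + E)
n(I) = -I**2/4
D(7)*n(j(0, 7)) = (-45 + 7**2 + 4*7)*(-1/4*1**2) = (-45 + 49 + 28)*(-1/4*1) = 32*(-1/4) = -8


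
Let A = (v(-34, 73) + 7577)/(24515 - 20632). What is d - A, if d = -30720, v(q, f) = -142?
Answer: -119293195/3883 ≈ -30722.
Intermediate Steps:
A = 7435/3883 (A = (-142 + 7577)/(24515 - 20632) = 7435/3883 ≈ 1.9148)
d - A = -30720 - 1*7435/3883 = -30720 - 7435/3883 = -119293195/3883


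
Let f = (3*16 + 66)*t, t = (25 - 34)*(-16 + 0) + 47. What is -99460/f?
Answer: -49730/10887 ≈ -4.5678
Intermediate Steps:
t = 191 (t = -9*(-16) + 47 = 144 + 47 = 191)
f = 21774 (f = (3*16 + 66)*191 = (48 + 66)*191 = 114*191 = 21774)
-99460/f = -99460/21774 = -99460*1/21774 = -49730/10887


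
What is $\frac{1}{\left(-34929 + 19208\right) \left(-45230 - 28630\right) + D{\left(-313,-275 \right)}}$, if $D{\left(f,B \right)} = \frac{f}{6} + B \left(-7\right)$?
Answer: $\frac{6}{6966929597} \approx 8.6121 \cdot 10^{-10}$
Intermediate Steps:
$D{\left(f,B \right)} = - 7 B + \frac{f}{6}$ ($D{\left(f,B \right)} = f \frac{1}{6} - 7 B = \frac{f}{6} - 7 B = - 7 B + \frac{f}{6}$)
$\frac{1}{\left(-34929 + 19208\right) \left(-45230 - 28630\right) + D{\left(-313,-275 \right)}} = \frac{1}{\left(-34929 + 19208\right) \left(-45230 - 28630\right) + \left(\left(-7\right) \left(-275\right) + \frac{1}{6} \left(-313\right)\right)} = \frac{1}{\left(-15721\right) \left(-73860\right) + \left(1925 - \frac{313}{6}\right)} = \frac{1}{1161153060 + \frac{11237}{6}} = \frac{1}{\frac{6966929597}{6}} = \frac{6}{6966929597}$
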